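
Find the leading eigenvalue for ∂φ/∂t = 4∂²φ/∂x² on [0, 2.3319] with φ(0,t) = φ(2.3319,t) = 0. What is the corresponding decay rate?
Eigenvalues: λₙ = 4n²π²/2.3319².
First three modes:
  n=1: λ₁ = 4π²/2.3319² ≈ 7.26
  n=2: λ₂ = 16π²/2.3319² ≈ 29.04 (4× faster decay)
  n=3: λ₃ = 36π²/2.3319² ≈ 65.34 (9× faster decay)
As t → ∞, higher modes decay exponentially faster. The n=1 mode dominates: φ ~ c₁ sin(πx/2.3319) e^{-λ₁t}.
Decay rate: λ₁ = 4π²/2.3319² ≈ 7.26.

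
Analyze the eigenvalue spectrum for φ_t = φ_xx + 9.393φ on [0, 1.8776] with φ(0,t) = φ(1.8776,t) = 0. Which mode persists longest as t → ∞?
Eigenvalues: λₙ = n²π²/1.8776² - 9.393.
First three modes:
  n=1: λ₁ = π²/1.8776² - 9.393 ≈ -6.593
  n=2: λ₂ = 4π²/1.8776² - 9.393 ≈ 1.805
  n=3: λ₃ = 9π²/1.8776² - 9.393 ≈ 15.803
Since π²/1.8776² ≈ 2.8 < 9.393, λ₁ < 0.
The n=1 mode grows fastest (−λₙ is largest for n=1) → dominates.
Asymptotic: φ ~ c₁ sin(πx/1.8776) e^{6.593t} (exponential growth at rate −λ₁ ≈ 6.593).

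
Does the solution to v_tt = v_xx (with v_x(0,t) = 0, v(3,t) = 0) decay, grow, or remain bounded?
v oscillates (no decay). Energy is conserved; the solution oscillates indefinitely as standing waves.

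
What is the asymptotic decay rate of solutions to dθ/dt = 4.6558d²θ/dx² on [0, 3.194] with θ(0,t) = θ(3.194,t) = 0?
Eigenvalues: λₙ = 4.6558n²π²/3.194².
First three modes:
  n=1: λ₁ = 4.6558π²/3.194² ≈ 4.504
  n=2: λ₂ = 18.6232π²/3.194² ≈ 18.017 (4× faster decay)
  n=3: λ₃ = 41.9022π²/3.194² ≈ 40.538 (9× faster decay)
As t → ∞, higher modes decay exponentially faster. The n=1 mode dominates: θ ~ c₁ sin(πx/3.194) e^{-λ₁t}.
Decay rate: λ₁ = 4.6558π²/3.194² ≈ 4.504.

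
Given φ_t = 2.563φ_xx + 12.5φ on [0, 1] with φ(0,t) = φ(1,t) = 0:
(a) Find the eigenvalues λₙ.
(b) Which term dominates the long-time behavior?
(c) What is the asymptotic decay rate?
Eigenvalues: λₙ = 2.563n²π²/1² - 12.5.
First three modes:
  n=1: λ₁ = 2.563π² - 12.5 ≈ 12.796
  n=2: λ₂ = 10.252π² - 12.5 ≈ 88.683
  n=3: λ₃ = 23.067π² - 12.5 ≈ 215.162
Since 2.563π² ≈ 25.296 > 12.5, all λₙ > 0.
The n=1 mode decays slowest → dominates as t → ∞.
Asymptotic: φ ~ c₁ sin(πx/1) e^{-λ₁t} with decay rate λ₁ ≈ 12.796.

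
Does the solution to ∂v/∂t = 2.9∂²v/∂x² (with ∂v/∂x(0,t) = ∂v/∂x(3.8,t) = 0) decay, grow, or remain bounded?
v → constant (steady state). Heat is conserved (no flux at boundaries); solution approaches the spatial average.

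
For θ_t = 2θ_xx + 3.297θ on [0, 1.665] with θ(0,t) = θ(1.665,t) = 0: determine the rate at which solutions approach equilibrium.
Eigenvalues: λₙ = 2n²π²/1.665² - 3.297.
First three modes:
  n=1: λ₁ = 2π²/1.665² - 3.297 ≈ 3.823
  n=2: λ₂ = 8π²/1.665² - 3.297 ≈ 25.184
  n=3: λ₃ = 18π²/1.665² - 3.297 ≈ 60.786
Since 2π²/1.665² ≈ 7.12 > 3.297, all λₙ > 0.
The n=1 mode decays slowest → dominates as t → ∞.
Asymptotic: θ ~ c₁ sin(πx/1.665) e^{-λ₁t} with decay rate λ₁ ≈ 3.823.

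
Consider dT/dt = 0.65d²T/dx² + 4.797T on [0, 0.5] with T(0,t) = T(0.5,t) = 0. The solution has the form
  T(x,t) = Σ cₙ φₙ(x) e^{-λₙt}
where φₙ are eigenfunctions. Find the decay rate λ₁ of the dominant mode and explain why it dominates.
Eigenvalues: λₙ = 0.65n²π²/0.5² - 4.797.
First three modes:
  n=1: λ₁ = 0.65π²/0.5² - 4.797 ≈ 20.864
  n=2: λ₂ = 2.6π²/0.5² - 4.797 ≈ 97.847
  n=3: λ₃ = 5.85π²/0.5² - 4.797 ≈ 226.152
Since 0.65π²/0.5² ≈ 25.661 > 4.797, all λₙ > 0.
The n=1 mode decays slowest → dominates as t → ∞.
Asymptotic: T ~ c₁ sin(πx/0.5) e^{-λ₁t} with decay rate λ₁ ≈ 20.864.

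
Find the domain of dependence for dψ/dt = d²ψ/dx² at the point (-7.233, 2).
The entire real line. The heat equation has infinite propagation speed: any initial disturbance instantly affects all points (though exponentially small far away).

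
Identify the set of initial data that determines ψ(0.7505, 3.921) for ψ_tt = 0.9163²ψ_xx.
Domain of dependence: [-2.8423123, 4.3433123]. Signals travel at speed 0.9163, so data within |x - 0.7505| ≤ 0.9163·3.921 = 3.5928123 can reach the point.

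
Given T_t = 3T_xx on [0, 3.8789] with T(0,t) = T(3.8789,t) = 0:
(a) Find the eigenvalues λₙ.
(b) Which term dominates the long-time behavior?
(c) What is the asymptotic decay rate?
Eigenvalues: λₙ = 3n²π²/3.8789².
First three modes:
  n=1: λ₁ = 3π²/3.8789² ≈ 1.968
  n=2: λ₂ = 12π²/3.8789² ≈ 7.872 (4× faster decay)
  n=3: λ₃ = 27π²/3.8789² ≈ 17.711 (9× faster decay)
As t → ∞, higher modes decay exponentially faster. The n=1 mode dominates: T ~ c₁ sin(πx/3.8789) e^{-λ₁t}.
Decay rate: λ₁ = 3π²/3.8789² ≈ 1.968.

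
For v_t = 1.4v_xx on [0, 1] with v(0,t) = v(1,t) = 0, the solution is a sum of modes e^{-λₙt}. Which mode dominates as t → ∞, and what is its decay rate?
Eigenvalues: λₙ = 1.4n²π².
First three modes:
  n=1: λ₁ = 1.4π² ≈ 13.817
  n=2: λ₂ = 5.6π² ≈ 55.27 (4× faster decay)
  n=3: λ₃ = 12.6π² ≈ 124.357 (9× faster decay)
As t → ∞, higher modes decay exponentially faster. The n=1 mode dominates: v ~ c₁ sin(πx) e^{-λ₁t}.
Decay rate: λ₁ = 1.4π² ≈ 13.817.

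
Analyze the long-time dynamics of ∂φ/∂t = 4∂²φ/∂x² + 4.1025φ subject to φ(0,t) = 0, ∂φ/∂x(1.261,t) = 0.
Long-time behavior: φ → 0. Diffusion dominates reaction (r=4.1025 < κπ²/(4L²)≈6.21); solution decays.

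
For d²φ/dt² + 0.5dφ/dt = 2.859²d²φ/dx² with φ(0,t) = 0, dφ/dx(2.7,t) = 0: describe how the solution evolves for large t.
φ → 0. Damping (γ=0.5) dissipates energy; oscillations decay exponentially.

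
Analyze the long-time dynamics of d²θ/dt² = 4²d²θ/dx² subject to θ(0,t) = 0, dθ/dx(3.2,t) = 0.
Long-time behavior: θ oscillates (no decay). Energy is conserved; the solution oscillates indefinitely as standing waves.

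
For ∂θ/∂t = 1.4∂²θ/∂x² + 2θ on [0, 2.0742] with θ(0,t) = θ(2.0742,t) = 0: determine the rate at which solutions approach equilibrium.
Eigenvalues: λₙ = 1.4n²π²/2.0742² - 2.
First three modes:
  n=1: λ₁ = 1.4π²/2.0742² - 2 ≈ 1.212
  n=2: λ₂ = 5.6π²/2.0742² - 2 ≈ 10.847
  n=3: λ₃ = 12.6π²/2.0742² - 2 ≈ 26.905
Since 1.4π²/2.0742² ≈ 3.212 > 2, all λₙ > 0.
The n=1 mode decays slowest → dominates as t → ∞.
Asymptotic: θ ~ c₁ sin(πx/2.0742) e^{-λ₁t} with decay rate λ₁ ≈ 1.212.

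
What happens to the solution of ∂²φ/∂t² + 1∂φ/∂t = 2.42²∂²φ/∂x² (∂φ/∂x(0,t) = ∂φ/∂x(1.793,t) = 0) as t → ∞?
φ → constant (steady state). Damping (γ=1) dissipates the nonconstant modes; with Neumann BCs the spatial average obeys M''+γM'=0 and tends to a finite limit.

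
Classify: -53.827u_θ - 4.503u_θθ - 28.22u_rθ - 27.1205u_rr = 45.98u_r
Rewriting in standard form: -27.1205u_rr - 28.22u_rθ - 4.503u_θθ - 45.98u_r - 53.827u_θ = 0. Hyperbolic (discriminant = 307.873954).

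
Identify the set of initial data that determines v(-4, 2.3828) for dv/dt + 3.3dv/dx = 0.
A single point: x = -11.86324. The characteristic through (-4, 2.3828) is x - 3.3t = const, so x = -4 - 3.3·2.3828 = -11.86324.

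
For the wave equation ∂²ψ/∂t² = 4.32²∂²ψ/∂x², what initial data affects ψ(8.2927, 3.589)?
Domain of dependence: [-7.21178, 23.79718]. Signals travel at speed 4.32, so data within |x - 8.2927| ≤ 4.32·3.589 = 15.50448 can reach the point.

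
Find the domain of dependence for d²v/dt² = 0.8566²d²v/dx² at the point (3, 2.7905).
Domain of dependence: [0.6096577, 5.3903423]. Signals travel at speed 0.8566, so data within |x - 3| ≤ 0.8566·2.7905 = 2.3903423 can reach the point.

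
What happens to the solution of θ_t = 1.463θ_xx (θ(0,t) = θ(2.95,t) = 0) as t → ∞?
θ → 0. Heat diffuses out through both boundaries.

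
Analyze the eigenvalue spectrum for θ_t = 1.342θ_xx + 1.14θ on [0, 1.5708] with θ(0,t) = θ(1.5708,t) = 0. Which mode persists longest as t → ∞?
Eigenvalues: λₙ = 1.342n²π²/1.5708² - 1.14.
First three modes:
  n=1: λ₁ = 1.342π²/1.5708² - 1.14 ≈ 4.228
  n=2: λ₂ = 5.368π²/1.5708² - 1.14 ≈ 20.332
  n=3: λ₃ = 12.078π²/1.5708² - 1.14 ≈ 47.172
Since 1.342π²/1.5708² ≈ 5.368 > 1.14, all λₙ > 0.
The n=1 mode decays slowest → dominates as t → ∞.
Asymptotic: θ ~ c₁ sin(πx/1.5708) e^{-λ₁t} with decay rate λ₁ ≈ 4.228.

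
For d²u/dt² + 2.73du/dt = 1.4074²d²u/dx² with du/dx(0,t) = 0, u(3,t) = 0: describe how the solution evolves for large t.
u → 0. Damping (γ=2.73) dissipates energy; oscillations decay exponentially.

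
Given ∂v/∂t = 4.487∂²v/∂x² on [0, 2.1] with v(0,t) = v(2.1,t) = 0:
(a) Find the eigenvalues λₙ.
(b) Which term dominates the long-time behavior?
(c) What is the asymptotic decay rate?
Eigenvalues: λₙ = 4.487n²π²/2.1².
First three modes:
  n=1: λ₁ = 4.487π²/2.1² ≈ 10.042
  n=2: λ₂ = 17.948π²/2.1² ≈ 40.168 (4× faster decay)
  n=3: λ₃ = 40.383π²/2.1² ≈ 90.377 (9× faster decay)
As t → ∞, higher modes decay exponentially faster. The n=1 mode dominates: v ~ c₁ sin(πx/2.1) e^{-λ₁t}.
Decay rate: λ₁ = 4.487π²/2.1² ≈ 10.042.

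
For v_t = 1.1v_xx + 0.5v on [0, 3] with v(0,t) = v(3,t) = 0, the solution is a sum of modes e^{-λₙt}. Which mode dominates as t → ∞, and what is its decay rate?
Eigenvalues: λₙ = 1.1n²π²/3² - 0.5.
First three modes:
  n=1: λ₁ = 1.1π²/3² - 0.5 ≈ 0.706
  n=2: λ₂ = 4.4π²/3² - 0.5 ≈ 4.325
  n=3: λ₃ = 9.9π²/3² - 0.5 ≈ 10.357
Since 1.1π²/3² ≈ 1.206 > 0.5, all λₙ > 0.
The n=1 mode decays slowest → dominates as t → ∞.
Asymptotic: v ~ c₁ sin(πx/3) e^{-λ₁t} with decay rate λ₁ ≈ 0.706.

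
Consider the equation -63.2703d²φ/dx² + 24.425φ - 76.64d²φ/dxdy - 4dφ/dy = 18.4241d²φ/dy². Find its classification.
Rewriting in standard form: -63.2703d²φ/dx² - 76.64d²φ/dxdy - 18.4241d²φ/dy² - 4dφ/dy + 24.425φ = 0. Hyperbolic. (A = -63.2703, B = -76.64, C = -18.4241 gives B² - 4AC = 1210.89626308.)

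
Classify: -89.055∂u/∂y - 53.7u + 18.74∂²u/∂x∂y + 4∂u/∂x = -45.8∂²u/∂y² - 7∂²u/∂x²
Rewriting in standard form: 7∂²u/∂x² + 18.74∂²u/∂x∂y + 45.8∂²u/∂y² + 4∂u/∂x - 89.055∂u/∂y - 53.7u = 0. Elliptic (discriminant = -931.2124).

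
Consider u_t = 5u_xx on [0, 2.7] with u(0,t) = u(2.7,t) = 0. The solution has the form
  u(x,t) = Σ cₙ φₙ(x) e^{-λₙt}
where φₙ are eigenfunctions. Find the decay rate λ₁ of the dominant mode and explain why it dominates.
Eigenvalues: λₙ = 5n²π²/2.7².
First three modes:
  n=1: λ₁ = 5π²/2.7² ≈ 6.769
  n=2: λ₂ = 20π²/2.7² ≈ 27.077 (4× faster decay)
  n=3: λ₃ = 45π²/2.7² ≈ 60.923 (9× faster decay)
As t → ∞, higher modes decay exponentially faster. The n=1 mode dominates: u ~ c₁ sin(πx/2.7) e^{-λ₁t}.
Decay rate: λ₁ = 5π²/2.7² ≈ 6.769.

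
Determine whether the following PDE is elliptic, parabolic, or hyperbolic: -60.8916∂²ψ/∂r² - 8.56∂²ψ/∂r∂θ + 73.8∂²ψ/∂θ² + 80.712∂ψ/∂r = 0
Coefficients: A = -60.8916, B = -8.56, C = 73.8. B² - 4AC = 18048.47392, which is positive, so the equation is hyperbolic.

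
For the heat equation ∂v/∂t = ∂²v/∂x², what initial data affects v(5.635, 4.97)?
The entire real line. The heat equation has infinite propagation speed: any initial disturbance instantly affects all points (though exponentially small far away).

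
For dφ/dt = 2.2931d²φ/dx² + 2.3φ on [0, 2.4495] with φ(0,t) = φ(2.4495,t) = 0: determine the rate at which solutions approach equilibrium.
Eigenvalues: λₙ = 2.2931n²π²/2.4495² - 2.3.
First three modes:
  n=1: λ₁ = 2.2931π²/2.4495² - 2.3 ≈ 1.472
  n=2: λ₂ = 9.1724π²/2.4495² - 2.3 ≈ 12.788
  n=3: λ₃ = 20.6379π²/2.4495² - 2.3 ≈ 31.648
Since 2.2931π²/2.4495² ≈ 3.772 > 2.3, all λₙ > 0.
The n=1 mode decays slowest → dominates as t → ∞.
Asymptotic: φ ~ c₁ sin(πx/2.4495) e^{-λ₁t} with decay rate λ₁ ≈ 1.472.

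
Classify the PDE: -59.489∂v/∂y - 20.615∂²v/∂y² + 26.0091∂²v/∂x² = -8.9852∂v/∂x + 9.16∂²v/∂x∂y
Rewriting in standard form: 26.0091∂²v/∂x² - 9.16∂²v/∂x∂y - 20.615∂²v/∂y² + 8.9852∂v/∂x - 59.489∂v/∂y = 0. A = 26.0091, B = -9.16, C = -20.615. Discriminant B² - 4AC = 2228.615986. Since 2228.615986 > 0, hyperbolic.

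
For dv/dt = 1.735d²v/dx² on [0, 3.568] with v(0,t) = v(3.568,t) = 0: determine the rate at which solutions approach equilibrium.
Eigenvalues: λₙ = 1.735n²π²/3.568².
First three modes:
  n=1: λ₁ = 1.735π²/3.568² ≈ 1.345
  n=2: λ₂ = 6.94π²/3.568² ≈ 5.38 (4× faster decay)
  n=3: λ₃ = 15.615π²/3.568² ≈ 12.106 (9× faster decay)
As t → ∞, higher modes decay exponentially faster. The n=1 mode dominates: v ~ c₁ sin(πx/3.568) e^{-λ₁t}.
Decay rate: λ₁ = 1.735π²/3.568² ≈ 1.345.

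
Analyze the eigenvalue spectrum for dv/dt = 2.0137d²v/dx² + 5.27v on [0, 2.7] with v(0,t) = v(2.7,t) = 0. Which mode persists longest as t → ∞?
Eigenvalues: λₙ = 2.0137n²π²/2.7² - 5.27.
First three modes:
  n=1: λ₁ = 2.0137π²/2.7² - 5.27 ≈ -2.544
  n=2: λ₂ = 8.0548π²/2.7² - 5.27 ≈ 5.635
  n=3: λ₃ = 18.1233π²/2.7² - 5.27 ≈ 19.266
Since 2.0137π²/2.7² ≈ 2.726 < 5.27, λ₁ < 0.
The n=1 mode grows fastest (−λₙ is largest for n=1) → dominates.
Asymptotic: v ~ c₁ sin(πx/2.7) e^{2.544t} (exponential growth at rate −λ₁ ≈ 2.544).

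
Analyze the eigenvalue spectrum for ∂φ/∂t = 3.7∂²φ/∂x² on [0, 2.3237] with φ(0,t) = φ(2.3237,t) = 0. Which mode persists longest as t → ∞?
Eigenvalues: λₙ = 3.7n²π²/2.3237².
First three modes:
  n=1: λ₁ = 3.7π²/2.3237² ≈ 6.763
  n=2: λ₂ = 14.8π²/2.3237² ≈ 27.052 (4× faster decay)
  n=3: λ₃ = 33.3π²/2.3237² ≈ 60.867 (9× faster decay)
As t → ∞, higher modes decay exponentially faster. The n=1 mode dominates: φ ~ c₁ sin(πx/2.3237) e^{-λ₁t}.
Decay rate: λ₁ = 3.7π²/2.3237² ≈ 6.763.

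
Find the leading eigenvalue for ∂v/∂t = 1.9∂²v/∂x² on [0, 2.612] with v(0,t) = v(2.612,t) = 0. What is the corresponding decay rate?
Eigenvalues: λₙ = 1.9n²π²/2.612².
First three modes:
  n=1: λ₁ = 1.9π²/2.612² ≈ 2.749
  n=2: λ₂ = 7.6π²/2.612² ≈ 10.994 (4× faster decay)
  n=3: λ₃ = 17.1π²/2.612² ≈ 24.737 (9× faster decay)
As t → ∞, higher modes decay exponentially faster. The n=1 mode dominates: v ~ c₁ sin(πx/2.612) e^{-λ₁t}.
Decay rate: λ₁ = 1.9π²/2.612² ≈ 2.749.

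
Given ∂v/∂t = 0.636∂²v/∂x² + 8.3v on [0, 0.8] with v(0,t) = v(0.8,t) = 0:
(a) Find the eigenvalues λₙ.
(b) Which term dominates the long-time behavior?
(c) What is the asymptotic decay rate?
Eigenvalues: λₙ = 0.636n²π²/0.8² - 8.3.
First three modes:
  n=1: λ₁ = 0.636π²/0.8² - 8.3 ≈ 1.508
  n=2: λ₂ = 2.544π²/0.8² - 8.3 ≈ 30.932
  n=3: λ₃ = 5.724π²/0.8² - 8.3 ≈ 79.971
Since 0.636π²/0.8² ≈ 9.808 > 8.3, all λₙ > 0.
The n=1 mode decays slowest → dominates as t → ∞.
Asymptotic: v ~ c₁ sin(πx/0.8) e^{-λ₁t} with decay rate λ₁ ≈ 1.508.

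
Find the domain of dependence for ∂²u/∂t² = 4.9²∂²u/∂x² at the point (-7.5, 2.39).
Domain of dependence: [-19.211, 4.211]. Signals travel at speed 4.9, so data within |x - -7.5| ≤ 4.9·2.39 = 11.711 can reach the point.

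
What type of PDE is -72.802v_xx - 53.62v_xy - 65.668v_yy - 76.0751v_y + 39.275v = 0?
With A = -72.802, B = -53.62, C = -65.668, the discriminant is -16247.942544. This is an elliptic PDE.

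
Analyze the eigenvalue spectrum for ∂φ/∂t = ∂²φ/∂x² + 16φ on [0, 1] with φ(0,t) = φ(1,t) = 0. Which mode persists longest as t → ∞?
Eigenvalues: λₙ = n²π²/1² - 16.
First three modes:
  n=1: λ₁ = π² - 16 ≈ -6.13
  n=2: λ₂ = 4π² - 16 ≈ 23.478
  n=3: λ₃ = 9π² - 16 ≈ 72.826
Since π² ≈ 9.87 < 16, λ₁ < 0.
The n=1 mode grows fastest (−λₙ is largest for n=1) → dominates.
Asymptotic: φ ~ c₁ sin(πx/1) e^{6.13t} (exponential growth at rate −λ₁ ≈ 6.13).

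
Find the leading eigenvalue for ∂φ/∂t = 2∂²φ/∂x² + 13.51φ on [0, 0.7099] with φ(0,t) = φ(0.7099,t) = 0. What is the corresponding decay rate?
Eigenvalues: λₙ = 2n²π²/0.7099² - 13.51.
First three modes:
  n=1: λ₁ = 2π²/0.7099² - 13.51 ≈ 25.658
  n=2: λ₂ = 8π²/0.7099² - 13.51 ≈ 143.163
  n=3: λ₃ = 18π²/0.7099² - 13.51 ≈ 339.005
Since 2π²/0.7099² ≈ 39.168 > 13.51, all λₙ > 0.
The n=1 mode decays slowest → dominates as t → ∞.
Asymptotic: φ ~ c₁ sin(πx/0.7099) e^{-λ₁t} with decay rate λ₁ ≈ 25.658.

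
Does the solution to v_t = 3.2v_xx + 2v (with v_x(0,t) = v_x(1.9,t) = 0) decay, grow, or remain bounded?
v grows unboundedly. With Neumann BCs the constant mode has diffusion eigenvalue 0, so any r > 0 makes it grow like e^(2t); solution grows exponentially.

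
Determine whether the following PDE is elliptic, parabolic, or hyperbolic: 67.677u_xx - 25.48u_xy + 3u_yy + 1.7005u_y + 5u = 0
Coefficients: A = 67.677, B = -25.48, C = 3. B² - 4AC = -162.8936, which is negative, so the equation is elliptic.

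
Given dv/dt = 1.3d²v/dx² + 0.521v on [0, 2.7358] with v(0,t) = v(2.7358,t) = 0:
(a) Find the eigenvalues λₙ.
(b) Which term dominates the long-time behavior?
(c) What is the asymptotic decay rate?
Eigenvalues: λₙ = 1.3n²π²/2.7358² - 0.521.
First three modes:
  n=1: λ₁ = 1.3π²/2.7358² - 0.521 ≈ 1.193
  n=2: λ₂ = 5.2π²/2.7358² - 0.521 ≈ 6.336
  n=3: λ₃ = 11.7π²/2.7358² - 0.521 ≈ 14.907
Since 1.3π²/2.7358² ≈ 1.714 > 0.521, all λₙ > 0.
The n=1 mode decays slowest → dominates as t → ∞.
Asymptotic: v ~ c₁ sin(πx/2.7358) e^{-λ₁t} with decay rate λ₁ ≈ 1.193.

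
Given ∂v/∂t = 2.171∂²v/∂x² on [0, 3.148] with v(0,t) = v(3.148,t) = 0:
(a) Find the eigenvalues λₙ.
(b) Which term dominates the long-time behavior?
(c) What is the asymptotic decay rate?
Eigenvalues: λₙ = 2.171n²π²/3.148².
First three modes:
  n=1: λ₁ = 2.171π²/3.148² ≈ 2.162
  n=2: λ₂ = 8.684π²/3.148² ≈ 8.649 (4× faster decay)
  n=3: λ₃ = 19.539π²/3.148² ≈ 19.46 (9× faster decay)
As t → ∞, higher modes decay exponentially faster. The n=1 mode dominates: v ~ c₁ sin(πx/3.148) e^{-λ₁t}.
Decay rate: λ₁ = 2.171π²/3.148² ≈ 2.162.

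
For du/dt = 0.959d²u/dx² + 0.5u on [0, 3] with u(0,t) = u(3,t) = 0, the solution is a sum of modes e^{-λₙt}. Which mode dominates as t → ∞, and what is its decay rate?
Eigenvalues: λₙ = 0.959n²π²/3² - 0.5.
First three modes:
  n=1: λ₁ = 0.959π²/3² - 0.5 ≈ 0.552
  n=2: λ₂ = 3.836π²/3² - 0.5 ≈ 3.707
  n=3: λ₃ = 8.631π²/3² - 0.5 ≈ 8.965
Since 0.959π²/3² ≈ 1.052 > 0.5, all λₙ > 0.
The n=1 mode decays slowest → dominates as t → ∞.
Asymptotic: u ~ c₁ sin(πx/3) e^{-λ₁t} with decay rate λ₁ ≈ 0.552.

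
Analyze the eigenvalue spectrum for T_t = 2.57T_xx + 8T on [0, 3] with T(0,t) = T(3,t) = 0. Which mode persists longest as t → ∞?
Eigenvalues: λₙ = 2.57n²π²/3² - 8.
First three modes:
  n=1: λ₁ = 2.57π²/3² - 8 ≈ -5.182
  n=2: λ₂ = 10.28π²/3² - 8 ≈ 3.273
  n=3: λ₃ = 23.13π²/3² - 8 ≈ 17.365
Since 2.57π²/3² ≈ 2.818 < 8, λ₁ < 0.
The n=1 mode grows fastest (−λₙ is largest for n=1) → dominates.
Asymptotic: T ~ c₁ sin(πx/3) e^{5.182t} (exponential growth at rate −λ₁ ≈ 5.182).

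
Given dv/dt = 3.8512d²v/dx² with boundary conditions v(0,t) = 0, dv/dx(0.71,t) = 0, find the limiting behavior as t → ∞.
v → 0. Heat escapes through the Dirichlet boundary.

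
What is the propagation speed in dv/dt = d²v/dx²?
Infinite. The heat equation is parabolic, not hyperbolic, so disturbances propagate instantly.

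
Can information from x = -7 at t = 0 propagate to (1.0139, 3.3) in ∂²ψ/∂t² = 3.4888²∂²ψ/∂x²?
Yes. The domain of dependence is [-10.49914, 12.52694], and -7 ∈ [-10.49914, 12.52694].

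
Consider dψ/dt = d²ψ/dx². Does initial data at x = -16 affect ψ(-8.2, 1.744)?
Yes, for any finite x. The heat equation has infinite propagation speed, so all initial data affects all points at any t > 0.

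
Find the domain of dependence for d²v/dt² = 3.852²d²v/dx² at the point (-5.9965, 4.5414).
Domain of dependence: [-23.4899728, 11.4969728]. Signals travel at speed 3.852, so data within |x - -5.9965| ≤ 3.852·4.5414 = 17.4934728 can reach the point.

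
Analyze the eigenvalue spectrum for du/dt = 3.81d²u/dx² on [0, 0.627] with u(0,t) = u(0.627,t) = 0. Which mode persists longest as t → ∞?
Eigenvalues: λₙ = 3.81n²π²/0.627².
First three modes:
  n=1: λ₁ = 3.81π²/0.627² ≈ 95.651
  n=2: λ₂ = 15.24π²/0.627² ≈ 382.604 (4× faster decay)
  n=3: λ₃ = 34.29π²/0.627² ≈ 860.859 (9× faster decay)
As t → ∞, higher modes decay exponentially faster. The n=1 mode dominates: u ~ c₁ sin(πx/0.627) e^{-λ₁t}.
Decay rate: λ₁ = 3.81π²/0.627² ≈ 95.651.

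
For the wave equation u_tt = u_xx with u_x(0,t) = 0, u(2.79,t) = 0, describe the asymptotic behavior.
u oscillates (no decay). Energy is conserved; the solution oscillates indefinitely as standing waves.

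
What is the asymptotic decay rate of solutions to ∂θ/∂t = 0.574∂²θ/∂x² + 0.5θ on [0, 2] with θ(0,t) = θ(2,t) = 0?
Eigenvalues: λₙ = 0.574n²π²/2² - 0.5.
First three modes:
  n=1: λ₁ = 0.574π²/2² - 0.5 ≈ 0.916
  n=2: λ₂ = 2.296π²/2² - 0.5 ≈ 5.165
  n=3: λ₃ = 5.166π²/2² - 0.5 ≈ 12.247
Since 0.574π²/2² ≈ 1.416 > 0.5, all λₙ > 0.
The n=1 mode decays slowest → dominates as t → ∞.
Asymptotic: θ ~ c₁ sin(πx/2) e^{-λ₁t} with decay rate λ₁ ≈ 0.916.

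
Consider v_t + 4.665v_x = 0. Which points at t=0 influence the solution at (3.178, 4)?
A single point: x = -15.482. The characteristic through (3.178, 4) is x - 4.665t = const, so x = 3.178 - 4.665·4 = -15.482.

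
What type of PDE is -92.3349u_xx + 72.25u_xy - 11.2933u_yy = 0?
With A = -92.3349, B = 72.25, C = -11.2933, the discriminant is 1048.99959532. This is a hyperbolic PDE.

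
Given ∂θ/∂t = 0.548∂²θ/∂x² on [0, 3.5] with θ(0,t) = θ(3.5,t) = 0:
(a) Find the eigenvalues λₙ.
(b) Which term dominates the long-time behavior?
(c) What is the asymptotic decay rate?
Eigenvalues: λₙ = 0.548n²π²/3.5².
First three modes:
  n=1: λ₁ = 0.548π²/3.5² ≈ 0.442
  n=2: λ₂ = 2.192π²/3.5² ≈ 1.766 (4× faster decay)
  n=3: λ₃ = 4.932π²/3.5² ≈ 3.974 (9× faster decay)
As t → ∞, higher modes decay exponentially faster. The n=1 mode dominates: θ ~ c₁ sin(πx/3.5) e^{-λ₁t}.
Decay rate: λ₁ = 0.548π²/3.5² ≈ 0.442.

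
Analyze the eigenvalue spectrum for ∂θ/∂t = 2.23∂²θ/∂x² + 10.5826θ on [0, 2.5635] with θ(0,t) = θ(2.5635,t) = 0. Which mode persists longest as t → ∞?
Eigenvalues: λₙ = 2.23n²π²/2.5635² - 10.5826.
First three modes:
  n=1: λ₁ = 2.23π²/2.5635² - 10.5826 ≈ -7.233
  n=2: λ₂ = 8.92π²/2.5635² - 10.5826 ≈ 2.814
  n=3: λ₃ = 20.07π²/2.5635² - 10.5826 ≈ 19.56
Since 2.23π²/2.5635² ≈ 3.349 < 10.5826, λ₁ < 0.
The n=1 mode grows fastest (−λₙ is largest for n=1) → dominates.
Asymptotic: θ ~ c₁ sin(πx/2.5635) e^{7.233t} (exponential growth at rate −λ₁ ≈ 7.233).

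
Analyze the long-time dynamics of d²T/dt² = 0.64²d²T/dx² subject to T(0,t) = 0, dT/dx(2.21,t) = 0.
Long-time behavior: T oscillates (no decay). Energy is conserved; the solution oscillates indefinitely as standing waves.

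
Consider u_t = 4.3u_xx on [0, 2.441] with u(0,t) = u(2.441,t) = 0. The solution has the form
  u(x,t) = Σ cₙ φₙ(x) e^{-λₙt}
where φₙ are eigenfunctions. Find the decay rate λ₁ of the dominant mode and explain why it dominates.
Eigenvalues: λₙ = 4.3n²π²/2.441².
First three modes:
  n=1: λ₁ = 4.3π²/2.441² ≈ 7.123
  n=2: λ₂ = 17.2π²/2.441² ≈ 28.49 (4× faster decay)
  n=3: λ₃ = 38.7π²/2.441² ≈ 64.103 (9× faster decay)
As t → ∞, higher modes decay exponentially faster. The n=1 mode dominates: u ~ c₁ sin(πx/2.441) e^{-λ₁t}.
Decay rate: λ₁ = 4.3π²/2.441² ≈ 7.123.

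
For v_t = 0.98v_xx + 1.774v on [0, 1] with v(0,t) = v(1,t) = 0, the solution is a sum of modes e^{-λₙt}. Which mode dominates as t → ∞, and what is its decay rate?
Eigenvalues: λₙ = 0.98n²π²/1² - 1.774.
First three modes:
  n=1: λ₁ = 0.98π² - 1.774 ≈ 7.898
  n=2: λ₂ = 3.92π² - 1.774 ≈ 36.915
  n=3: λ₃ = 8.82π² - 1.774 ≈ 85.276
Since 0.98π² ≈ 9.672 > 1.774, all λₙ > 0.
The n=1 mode decays slowest → dominates as t → ∞.
Asymptotic: v ~ c₁ sin(πx/1) e^{-λ₁t} with decay rate λ₁ ≈ 7.898.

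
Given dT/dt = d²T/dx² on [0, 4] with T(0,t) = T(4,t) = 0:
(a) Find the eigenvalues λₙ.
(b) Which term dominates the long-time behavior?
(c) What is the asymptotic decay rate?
Eigenvalues: λₙ = n²π²/4².
First three modes:
  n=1: λ₁ = π²/4² ≈ 0.617
  n=2: λ₂ = 4π²/4² ≈ 2.467 (4× faster decay)
  n=3: λ₃ = 9π²/4² ≈ 5.552 (9× faster decay)
As t → ∞, higher modes decay exponentially faster. The n=1 mode dominates: T ~ c₁ sin(πx/4) e^{-λ₁t}.
Decay rate: λ₁ = π²/4² ≈ 0.617.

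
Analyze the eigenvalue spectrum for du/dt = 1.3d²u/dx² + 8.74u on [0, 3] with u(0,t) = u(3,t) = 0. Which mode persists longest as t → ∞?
Eigenvalues: λₙ = 1.3n²π²/3² - 8.74.
First three modes:
  n=1: λ₁ = 1.3π²/3² - 8.74 ≈ -7.314
  n=2: λ₂ = 5.2π²/3² - 8.74 ≈ -3.038
  n=3: λ₃ = 11.7π²/3² - 8.74 ≈ 4.09
Since 1.3π²/3² ≈ 1.426 < 8.74, λ₁ < 0.
The n=1 mode grows fastest (−λₙ is largest for n=1) → dominates.
Asymptotic: u ~ c₁ sin(πx/3) e^{7.314t} (exponential growth at rate −λ₁ ≈ 7.314).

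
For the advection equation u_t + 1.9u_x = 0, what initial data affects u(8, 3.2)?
A single point: x = 1.92. The characteristic through (8, 3.2) is x - 1.9t = const, so x = 8 - 1.9·3.2 = 1.92.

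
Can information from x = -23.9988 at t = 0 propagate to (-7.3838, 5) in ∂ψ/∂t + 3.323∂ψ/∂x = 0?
Yes. The characteristic through (-7.3838, 5) passes through x = -23.9988.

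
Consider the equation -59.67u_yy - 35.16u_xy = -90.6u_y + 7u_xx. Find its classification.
Rewriting in standard form: -7u_xx - 35.16u_xy - 59.67u_yy + 90.6u_y = 0. Elliptic. (A = -7, B = -35.16, C = -59.67 gives B² - 4AC = -434.5344.)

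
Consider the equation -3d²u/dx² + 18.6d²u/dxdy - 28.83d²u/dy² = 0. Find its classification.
Parabolic. (A = -3, B = 18.6, C = -28.83 gives B² - 4AC = 0.)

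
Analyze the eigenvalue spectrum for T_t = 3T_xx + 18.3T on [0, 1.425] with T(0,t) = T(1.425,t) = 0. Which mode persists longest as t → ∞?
Eigenvalues: λₙ = 3n²π²/1.425² - 18.3.
First three modes:
  n=1: λ₁ = 3π²/1.425² - 18.3 ≈ -3.719
  n=2: λ₂ = 12π²/1.425² - 18.3 ≈ 40.025
  n=3: λ₃ = 27π²/1.425² - 18.3 ≈ 112.93
Since 3π²/1.425² ≈ 14.581 < 18.3, λ₁ < 0.
The n=1 mode grows fastest (−λₙ is largest for n=1) → dominates.
Asymptotic: T ~ c₁ sin(πx/1.425) e^{3.719t} (exponential growth at rate −λ₁ ≈ 3.719).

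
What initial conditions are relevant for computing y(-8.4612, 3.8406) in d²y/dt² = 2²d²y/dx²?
Domain of dependence: [-16.1424, -0.78]. Signals travel at speed 2, so data within |x - -8.4612| ≤ 2·3.8406 = 7.6812 can reach the point.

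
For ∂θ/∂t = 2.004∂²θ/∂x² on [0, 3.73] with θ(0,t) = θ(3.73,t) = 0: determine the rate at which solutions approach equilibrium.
Eigenvalues: λₙ = 2.004n²π²/3.73².
First three modes:
  n=1: λ₁ = 2.004π²/3.73² ≈ 1.422
  n=2: λ₂ = 8.016π²/3.73² ≈ 5.686 (4× faster decay)
  n=3: λ₃ = 18.036π²/3.73² ≈ 12.794 (9× faster decay)
As t → ∞, higher modes decay exponentially faster. The n=1 mode dominates: θ ~ c₁ sin(πx/3.73) e^{-λ₁t}.
Decay rate: λ₁ = 2.004π²/3.73² ≈ 1.422.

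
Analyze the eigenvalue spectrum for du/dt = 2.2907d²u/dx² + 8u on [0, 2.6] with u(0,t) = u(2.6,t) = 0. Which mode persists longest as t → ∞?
Eigenvalues: λₙ = 2.2907n²π²/2.6² - 8.
First three modes:
  n=1: λ₁ = 2.2907π²/2.6² - 8 ≈ -4.656
  n=2: λ₂ = 9.1628π²/2.6² - 8 ≈ 5.378
  n=3: λ₃ = 20.6163π²/2.6² - 8 ≈ 22.1
Since 2.2907π²/2.6² ≈ 3.344 < 8, λ₁ < 0.
The n=1 mode grows fastest (−λₙ is largest for n=1) → dominates.
Asymptotic: u ~ c₁ sin(πx/2.6) e^{4.656t} (exponential growth at rate −λ₁ ≈ 4.656).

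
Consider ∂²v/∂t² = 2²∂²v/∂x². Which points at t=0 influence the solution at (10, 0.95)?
Domain of dependence: [8.1, 11.9]. Signals travel at speed 2, so data within |x - 10| ≤ 2·0.95 = 1.9 can reach the point.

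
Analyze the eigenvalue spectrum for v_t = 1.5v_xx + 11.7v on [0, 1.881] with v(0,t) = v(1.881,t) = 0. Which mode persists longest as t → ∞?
Eigenvalues: λₙ = 1.5n²π²/1.881² - 11.7.
First three modes:
  n=1: λ₁ = 1.5π²/1.881² - 11.7 ≈ -7.516
  n=2: λ₂ = 6π²/1.881² - 11.7 ≈ 5.037
  n=3: λ₃ = 13.5π²/1.881² - 11.7 ≈ 25.958
Since 1.5π²/1.881² ≈ 4.184 < 11.7, λ₁ < 0.
The n=1 mode grows fastest (−λₙ is largest for n=1) → dominates.
Asymptotic: v ~ c₁ sin(πx/1.881) e^{7.516t} (exponential growth at rate −λ₁ ≈ 7.516).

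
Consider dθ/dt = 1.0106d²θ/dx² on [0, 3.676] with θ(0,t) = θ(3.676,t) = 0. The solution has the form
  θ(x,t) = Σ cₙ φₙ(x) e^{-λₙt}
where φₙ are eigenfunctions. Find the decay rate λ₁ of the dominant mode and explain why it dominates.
Eigenvalues: λₙ = 1.0106n²π²/3.676².
First three modes:
  n=1: λ₁ = 1.0106π²/3.676² ≈ 0.738
  n=2: λ₂ = 4.0424π²/3.676² ≈ 2.952 (4× faster decay)
  n=3: λ₃ = 9.0954π²/3.676² ≈ 6.643 (9× faster decay)
As t → ∞, higher modes decay exponentially faster. The n=1 mode dominates: θ ~ c₁ sin(πx/3.676) e^{-λ₁t}.
Decay rate: λ₁ = 1.0106π²/3.676² ≈ 0.738.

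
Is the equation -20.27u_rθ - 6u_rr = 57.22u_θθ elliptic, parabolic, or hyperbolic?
Rewriting in standard form: -6u_rr - 20.27u_rθ - 57.22u_θθ = 0. Computing B² - 4AC with A = -6, B = -20.27, C = -57.22: discriminant = -962.4071 (negative). Answer: elliptic.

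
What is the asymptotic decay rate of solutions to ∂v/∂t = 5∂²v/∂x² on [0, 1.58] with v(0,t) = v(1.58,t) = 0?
Eigenvalues: λₙ = 5n²π²/1.58².
First three modes:
  n=1: λ₁ = 5π²/1.58² ≈ 19.768
  n=2: λ₂ = 20π²/1.58² ≈ 79.071 (4× faster decay)
  n=3: λ₃ = 45π²/1.58² ≈ 177.909 (9× faster decay)
As t → ∞, higher modes decay exponentially faster. The n=1 mode dominates: v ~ c₁ sin(πx/1.58) e^{-λ₁t}.
Decay rate: λ₁ = 5π²/1.58² ≈ 19.768.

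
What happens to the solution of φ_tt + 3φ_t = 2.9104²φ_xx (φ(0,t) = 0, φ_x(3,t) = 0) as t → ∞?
φ → 0. Damping (γ=3) dissipates energy; oscillations decay exponentially.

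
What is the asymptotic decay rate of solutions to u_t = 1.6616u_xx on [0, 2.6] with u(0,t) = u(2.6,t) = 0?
Eigenvalues: λₙ = 1.6616n²π²/2.6².
First three modes:
  n=1: λ₁ = 1.6616π²/2.6² ≈ 2.426
  n=2: λ₂ = 6.6464π²/2.6² ≈ 9.704 (4× faster decay)
  n=3: λ₃ = 14.9544π²/2.6² ≈ 21.833 (9× faster decay)
As t → ∞, higher modes decay exponentially faster. The n=1 mode dominates: u ~ c₁ sin(πx/2.6) e^{-λ₁t}.
Decay rate: λ₁ = 1.6616π²/2.6² ≈ 2.426.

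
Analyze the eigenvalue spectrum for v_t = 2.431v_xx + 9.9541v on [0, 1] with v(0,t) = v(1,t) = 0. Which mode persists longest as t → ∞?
Eigenvalues: λₙ = 2.431n²π²/1² - 9.9541.
First three modes:
  n=1: λ₁ = 2.431π² - 9.9541 ≈ 14.039
  n=2: λ₂ = 9.724π² - 9.9541 ≈ 86.018
  n=3: λ₃ = 21.879π² - 9.9541 ≈ 205.983
Since 2.431π² ≈ 23.993 > 9.9541, all λₙ > 0.
The n=1 mode decays slowest → dominates as t → ∞.
Asymptotic: v ~ c₁ sin(πx/1) e^{-λ₁t} with decay rate λ₁ ≈ 14.039.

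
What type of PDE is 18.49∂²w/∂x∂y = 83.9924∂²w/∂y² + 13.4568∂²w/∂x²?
Rewriting in standard form: -13.4568∂²w/∂x² + 18.49∂²w/∂x∂y - 83.9924∂²w/∂y² = 0. With A = -13.4568, B = 18.49, C = -83.9924, the discriminant is -4179.19561328. This is an elliptic PDE.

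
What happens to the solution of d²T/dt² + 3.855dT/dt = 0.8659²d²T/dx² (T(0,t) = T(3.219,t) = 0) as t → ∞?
T → 0. Damping (γ=3.855) dissipates energy; oscillations decay exponentially.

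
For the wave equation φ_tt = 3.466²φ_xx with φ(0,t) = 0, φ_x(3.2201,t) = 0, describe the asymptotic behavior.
φ oscillates (no decay). Energy is conserved; the solution oscillates indefinitely as standing waves.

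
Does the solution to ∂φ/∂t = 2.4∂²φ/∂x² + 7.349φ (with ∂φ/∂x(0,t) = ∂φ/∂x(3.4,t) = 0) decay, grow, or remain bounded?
φ grows unboundedly. With Neumann BCs the constant mode has diffusion eigenvalue 0, so any r > 0 makes it grow like e^(7.349t); solution grows exponentially.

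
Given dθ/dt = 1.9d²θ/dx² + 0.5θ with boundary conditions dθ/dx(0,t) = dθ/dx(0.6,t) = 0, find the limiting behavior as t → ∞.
θ grows unboundedly. With Neumann BCs the constant mode has diffusion eigenvalue 0, so any r > 0 makes it grow like e^(0.5t); solution grows exponentially.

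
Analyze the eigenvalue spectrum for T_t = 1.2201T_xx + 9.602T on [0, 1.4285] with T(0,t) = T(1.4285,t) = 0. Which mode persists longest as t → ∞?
Eigenvalues: λₙ = 1.2201n²π²/1.4285² - 9.602.
First three modes:
  n=1: λ₁ = 1.2201π²/1.4285² - 9.602 ≈ -3.701
  n=2: λ₂ = 4.8804π²/1.4285² - 9.602 ≈ 14.002
  n=3: λ₃ = 10.9809π²/1.4285² - 9.602 ≈ 43.508
Since 1.2201π²/1.4285² ≈ 5.901 < 9.602, λ₁ < 0.
The n=1 mode grows fastest (−λₙ is largest for n=1) → dominates.
Asymptotic: T ~ c₁ sin(πx/1.4285) e^{3.701t} (exponential growth at rate −λ₁ ≈ 3.701).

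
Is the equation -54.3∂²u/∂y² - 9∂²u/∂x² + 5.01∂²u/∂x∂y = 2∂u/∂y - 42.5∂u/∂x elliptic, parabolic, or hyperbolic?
Rewriting in standard form: -9∂²u/∂x² + 5.01∂²u/∂x∂y - 54.3∂²u/∂y² + 42.5∂u/∂x - 2∂u/∂y = 0. Computing B² - 4AC with A = -9, B = 5.01, C = -54.3: discriminant = -1929.6999 (negative). Answer: elliptic.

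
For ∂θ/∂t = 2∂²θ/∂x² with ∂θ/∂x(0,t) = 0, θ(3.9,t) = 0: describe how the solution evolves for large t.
θ → 0. Heat escapes through the Dirichlet boundary.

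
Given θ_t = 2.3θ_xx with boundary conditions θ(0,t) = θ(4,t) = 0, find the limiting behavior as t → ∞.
θ → 0. Heat diffuses out through both boundaries.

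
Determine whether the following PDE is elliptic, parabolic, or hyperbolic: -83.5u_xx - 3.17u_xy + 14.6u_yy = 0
Coefficients: A = -83.5, B = -3.17, C = 14.6. B² - 4AC = 4886.4489, which is positive, so the equation is hyperbolic.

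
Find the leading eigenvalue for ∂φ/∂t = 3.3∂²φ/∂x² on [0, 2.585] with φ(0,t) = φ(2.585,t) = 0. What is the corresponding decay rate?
Eigenvalues: λₙ = 3.3n²π²/2.585².
First three modes:
  n=1: λ₁ = 3.3π²/2.585² ≈ 4.874
  n=2: λ₂ = 13.2π²/2.585² ≈ 19.496 (4× faster decay)
  n=3: λ₃ = 29.7π²/2.585² ≈ 43.867 (9× faster decay)
As t → ∞, higher modes decay exponentially faster. The n=1 mode dominates: φ ~ c₁ sin(πx/2.585) e^{-λ₁t}.
Decay rate: λ₁ = 3.3π²/2.585² ≈ 4.874.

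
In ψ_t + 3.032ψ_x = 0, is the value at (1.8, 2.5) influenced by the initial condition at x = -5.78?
Yes. The characteristic through (1.8, 2.5) passes through x = -5.78.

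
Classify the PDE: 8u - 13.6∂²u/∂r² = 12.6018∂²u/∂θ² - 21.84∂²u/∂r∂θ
Rewriting in standard form: -13.6∂²u/∂r² + 21.84∂²u/∂r∂θ - 12.6018∂²u/∂θ² + 8u = 0. A = -13.6, B = 21.84, C = -12.6018. Discriminant B² - 4AC = -208.55232. Since -208.55232 < 0, elliptic.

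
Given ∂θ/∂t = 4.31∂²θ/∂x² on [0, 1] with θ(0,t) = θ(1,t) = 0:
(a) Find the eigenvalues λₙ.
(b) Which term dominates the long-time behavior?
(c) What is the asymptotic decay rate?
Eigenvalues: λₙ = 4.31n²π².
First three modes:
  n=1: λ₁ = 4.31π² ≈ 42.538
  n=2: λ₂ = 17.24π² ≈ 170.152 (4× faster decay)
  n=3: λ₃ = 38.79π² ≈ 382.842 (9× faster decay)
As t → ∞, higher modes decay exponentially faster. The n=1 mode dominates: θ ~ c₁ sin(πx) e^{-λ₁t}.
Decay rate: λ₁ = 4.31π² ≈ 42.538.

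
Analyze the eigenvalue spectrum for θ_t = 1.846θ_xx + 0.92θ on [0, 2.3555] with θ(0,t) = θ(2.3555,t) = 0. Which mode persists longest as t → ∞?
Eigenvalues: λₙ = 1.846n²π²/2.3555² - 0.92.
First three modes:
  n=1: λ₁ = 1.846π²/2.3555² - 0.92 ≈ 2.364
  n=2: λ₂ = 7.384π²/2.3555² - 0.92 ≈ 12.215
  n=3: λ₃ = 16.614π²/2.3555² - 0.92 ≈ 28.633
Since 1.846π²/2.3555² ≈ 3.284 > 0.92, all λₙ > 0.
The n=1 mode decays slowest → dominates as t → ∞.
Asymptotic: θ ~ c₁ sin(πx/2.3555) e^{-λ₁t} with decay rate λ₁ ≈ 2.364.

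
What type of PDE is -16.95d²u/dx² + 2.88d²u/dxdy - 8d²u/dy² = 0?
With A = -16.95, B = 2.88, C = -8, the discriminant is -534.1056. This is an elliptic PDE.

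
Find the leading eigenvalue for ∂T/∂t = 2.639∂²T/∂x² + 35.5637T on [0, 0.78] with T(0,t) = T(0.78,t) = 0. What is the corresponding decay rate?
Eigenvalues: λₙ = 2.639n²π²/0.78² - 35.5637.
First three modes:
  n=1: λ₁ = 2.639π²/0.78² - 35.5637 ≈ 7.247
  n=2: λ₂ = 10.556π²/0.78² - 35.5637 ≈ 135.678
  n=3: λ₃ = 23.751π²/0.78² - 35.5637 ≈ 349.73
Since 2.639π²/0.78² ≈ 42.81 > 35.5637, all λₙ > 0.
The n=1 mode decays slowest → dominates as t → ∞.
Asymptotic: T ~ c₁ sin(πx/0.78) e^{-λ₁t} with decay rate λ₁ ≈ 7.247.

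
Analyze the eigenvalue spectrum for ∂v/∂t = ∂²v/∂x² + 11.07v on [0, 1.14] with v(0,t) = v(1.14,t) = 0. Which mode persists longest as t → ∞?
Eigenvalues: λₙ = n²π²/1.14² - 11.07.
First three modes:
  n=1: λ₁ = π²/1.14² - 11.07 ≈ -3.476
  n=2: λ₂ = 4π²/1.14² - 11.07 ≈ 19.307
  n=3: λ₃ = 9π²/1.14² - 11.07 ≈ 57.279
Since π²/1.14² ≈ 7.594 < 11.07, λ₁ < 0.
The n=1 mode grows fastest (−λₙ is largest for n=1) → dominates.
Asymptotic: v ~ c₁ sin(πx/1.14) e^{3.476t} (exponential growth at rate −λ₁ ≈ 3.476).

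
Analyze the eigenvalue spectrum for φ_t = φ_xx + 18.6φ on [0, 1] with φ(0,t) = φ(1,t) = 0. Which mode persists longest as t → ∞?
Eigenvalues: λₙ = n²π²/1² - 18.6.
First three modes:
  n=1: λ₁ = π² - 18.6 ≈ -8.73
  n=2: λ₂ = 4π² - 18.6 ≈ 20.878
  n=3: λ₃ = 9π² - 18.6 ≈ 70.226
Since π² ≈ 9.87 < 18.6, λ₁ < 0.
The n=1 mode grows fastest (−λₙ is largest for n=1) → dominates.
Asymptotic: φ ~ c₁ sin(πx/1) e^{8.73t} (exponential growth at rate −λ₁ ≈ 8.73).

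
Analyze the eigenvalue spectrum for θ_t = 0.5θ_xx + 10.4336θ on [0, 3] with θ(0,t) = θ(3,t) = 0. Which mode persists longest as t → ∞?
Eigenvalues: λₙ = 0.5n²π²/3² - 10.4336.
First three modes:
  n=1: λ₁ = 0.5π²/3² - 10.4336 ≈ -9.885
  n=2: λ₂ = 2π²/3² - 10.4336 ≈ -8.24
  n=3: λ₃ = 4.5π²/3² - 10.4336 ≈ -5.499
Since 0.5π²/3² ≈ 0.548 < 10.4336, λ₁ < 0.
The n=1 mode grows fastest (−λₙ is largest for n=1) → dominates.
Asymptotic: θ ~ c₁ sin(πx/3) e^{9.885t} (exponential growth at rate −λ₁ ≈ 9.885).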